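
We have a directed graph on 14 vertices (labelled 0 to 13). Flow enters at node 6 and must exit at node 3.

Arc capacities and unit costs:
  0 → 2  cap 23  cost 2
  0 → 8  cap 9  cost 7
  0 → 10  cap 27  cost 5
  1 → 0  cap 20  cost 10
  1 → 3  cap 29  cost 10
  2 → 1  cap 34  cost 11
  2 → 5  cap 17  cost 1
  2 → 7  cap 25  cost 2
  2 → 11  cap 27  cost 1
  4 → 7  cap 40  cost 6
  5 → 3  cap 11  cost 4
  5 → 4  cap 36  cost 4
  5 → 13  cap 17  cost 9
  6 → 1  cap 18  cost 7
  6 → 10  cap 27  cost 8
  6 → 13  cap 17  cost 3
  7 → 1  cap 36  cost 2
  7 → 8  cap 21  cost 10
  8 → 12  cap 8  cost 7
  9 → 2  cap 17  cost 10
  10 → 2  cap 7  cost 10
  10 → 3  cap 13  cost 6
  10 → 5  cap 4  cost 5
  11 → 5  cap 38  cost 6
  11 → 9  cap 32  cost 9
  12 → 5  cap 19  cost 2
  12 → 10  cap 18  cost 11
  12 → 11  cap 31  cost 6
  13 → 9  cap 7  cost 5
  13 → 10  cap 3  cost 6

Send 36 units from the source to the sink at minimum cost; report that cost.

Minimum cost for 36 units: 579

shortest-cost path #1: 6→10→3 push 13 @ unit cost 14 (adds 182)
shortest-cost path #2: 6→1→3 push 18 @ unit cost 17 (adds 306)
shortest-cost path #3: 6→10→5→3 push 4 @ unit cost 17 (adds 68)
shortest-cost path #4: 6→10→2→5→3 push 1 @ unit cost 23 (adds 23)
total cost = 579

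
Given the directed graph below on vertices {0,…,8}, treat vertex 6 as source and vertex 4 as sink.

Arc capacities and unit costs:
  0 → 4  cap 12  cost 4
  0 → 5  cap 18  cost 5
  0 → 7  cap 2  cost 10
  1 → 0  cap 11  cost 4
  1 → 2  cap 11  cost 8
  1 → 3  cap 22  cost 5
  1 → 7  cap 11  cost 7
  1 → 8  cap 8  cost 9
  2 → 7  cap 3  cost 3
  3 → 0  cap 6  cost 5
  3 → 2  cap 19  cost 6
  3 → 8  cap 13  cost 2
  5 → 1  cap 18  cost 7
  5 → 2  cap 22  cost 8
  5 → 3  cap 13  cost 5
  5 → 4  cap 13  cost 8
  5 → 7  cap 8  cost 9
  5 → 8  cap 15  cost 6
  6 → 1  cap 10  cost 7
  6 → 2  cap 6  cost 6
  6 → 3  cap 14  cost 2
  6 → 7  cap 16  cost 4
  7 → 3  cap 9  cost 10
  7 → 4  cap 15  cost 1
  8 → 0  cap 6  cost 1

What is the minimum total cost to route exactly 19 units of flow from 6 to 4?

Minimum cost for 19 units: 111

shortest-cost path #1: 6→7→4 push 15 @ unit cost 5 (adds 75)
shortest-cost path #2: 6→3→8→0→4 push 4 @ unit cost 9 (adds 36)
total cost = 111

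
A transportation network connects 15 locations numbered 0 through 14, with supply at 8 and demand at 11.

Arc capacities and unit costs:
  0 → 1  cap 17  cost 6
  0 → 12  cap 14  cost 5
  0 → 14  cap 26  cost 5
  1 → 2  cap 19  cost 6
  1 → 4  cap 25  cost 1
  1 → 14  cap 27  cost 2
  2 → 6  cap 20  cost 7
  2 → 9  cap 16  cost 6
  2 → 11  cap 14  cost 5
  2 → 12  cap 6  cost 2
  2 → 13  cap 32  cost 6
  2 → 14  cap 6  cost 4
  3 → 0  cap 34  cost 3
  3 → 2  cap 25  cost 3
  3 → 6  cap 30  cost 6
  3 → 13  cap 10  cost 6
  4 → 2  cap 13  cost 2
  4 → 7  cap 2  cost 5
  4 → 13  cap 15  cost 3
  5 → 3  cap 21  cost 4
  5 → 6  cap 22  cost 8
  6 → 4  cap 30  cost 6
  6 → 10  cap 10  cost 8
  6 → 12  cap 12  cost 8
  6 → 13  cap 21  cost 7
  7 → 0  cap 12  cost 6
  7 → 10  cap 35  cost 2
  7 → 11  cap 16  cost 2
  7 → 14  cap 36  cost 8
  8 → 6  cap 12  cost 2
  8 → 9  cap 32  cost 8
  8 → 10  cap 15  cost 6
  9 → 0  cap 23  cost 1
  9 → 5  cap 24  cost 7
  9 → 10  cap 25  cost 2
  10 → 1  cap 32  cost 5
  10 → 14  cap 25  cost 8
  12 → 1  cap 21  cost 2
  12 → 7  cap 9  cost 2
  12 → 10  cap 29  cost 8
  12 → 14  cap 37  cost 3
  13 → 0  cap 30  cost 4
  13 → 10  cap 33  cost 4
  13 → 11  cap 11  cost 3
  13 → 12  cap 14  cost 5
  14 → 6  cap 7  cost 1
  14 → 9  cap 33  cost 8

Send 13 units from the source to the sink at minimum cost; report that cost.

Minimum cost for 13 units: 164

shortest-cost path #1: 8→6→13→11 push 11 @ unit cost 12 (adds 132)
shortest-cost path #2: 8→6→12→7→11 push 1 @ unit cost 14 (adds 14)
shortest-cost path #3: 8→9→0→12→7→11 push 1 @ unit cost 18 (adds 18)
total cost = 164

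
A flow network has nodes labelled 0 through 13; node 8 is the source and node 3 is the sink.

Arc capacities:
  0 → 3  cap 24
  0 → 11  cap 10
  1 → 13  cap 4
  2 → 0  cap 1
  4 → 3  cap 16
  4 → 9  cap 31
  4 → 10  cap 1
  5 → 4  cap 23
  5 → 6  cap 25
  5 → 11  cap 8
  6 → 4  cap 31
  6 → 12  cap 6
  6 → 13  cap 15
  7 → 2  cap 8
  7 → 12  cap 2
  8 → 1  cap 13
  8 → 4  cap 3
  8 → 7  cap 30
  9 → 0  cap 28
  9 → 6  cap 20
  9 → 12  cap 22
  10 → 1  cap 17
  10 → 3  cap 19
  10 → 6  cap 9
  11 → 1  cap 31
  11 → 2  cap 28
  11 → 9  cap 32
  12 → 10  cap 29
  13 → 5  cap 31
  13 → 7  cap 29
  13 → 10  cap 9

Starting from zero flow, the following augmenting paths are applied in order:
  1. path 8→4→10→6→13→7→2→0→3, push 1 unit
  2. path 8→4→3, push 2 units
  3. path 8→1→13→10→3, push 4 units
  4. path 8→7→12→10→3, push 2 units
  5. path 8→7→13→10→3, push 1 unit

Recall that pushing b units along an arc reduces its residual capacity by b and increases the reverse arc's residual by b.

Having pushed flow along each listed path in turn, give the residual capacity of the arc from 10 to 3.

after path 1 (8→4→10→6→13→7→2→0→3, push 1): res(10,3)=19
after path 2 (8→4→3, push 2): res(10,3)=19
after path 3 (8→1→13→10→3, push 4): res(10,3)=15
after path 4 (8→7→12→10→3, push 2): res(10,3)=13
after path 5 (8→7→13→10→3, push 1): res(10,3)=12

Residual capacity of (10,3): 12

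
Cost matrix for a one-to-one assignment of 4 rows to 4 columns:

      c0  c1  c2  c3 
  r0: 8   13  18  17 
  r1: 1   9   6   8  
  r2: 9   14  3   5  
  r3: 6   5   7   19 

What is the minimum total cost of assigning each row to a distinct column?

one of 2 optimal assignments: row0→col0 (cost 8), row1→col2 (cost 6), row2→col3 (cost 5), row3→col1 (cost 5)
total = 8 + 6 + 5 + 5 = 24

Minimum assignment cost: 24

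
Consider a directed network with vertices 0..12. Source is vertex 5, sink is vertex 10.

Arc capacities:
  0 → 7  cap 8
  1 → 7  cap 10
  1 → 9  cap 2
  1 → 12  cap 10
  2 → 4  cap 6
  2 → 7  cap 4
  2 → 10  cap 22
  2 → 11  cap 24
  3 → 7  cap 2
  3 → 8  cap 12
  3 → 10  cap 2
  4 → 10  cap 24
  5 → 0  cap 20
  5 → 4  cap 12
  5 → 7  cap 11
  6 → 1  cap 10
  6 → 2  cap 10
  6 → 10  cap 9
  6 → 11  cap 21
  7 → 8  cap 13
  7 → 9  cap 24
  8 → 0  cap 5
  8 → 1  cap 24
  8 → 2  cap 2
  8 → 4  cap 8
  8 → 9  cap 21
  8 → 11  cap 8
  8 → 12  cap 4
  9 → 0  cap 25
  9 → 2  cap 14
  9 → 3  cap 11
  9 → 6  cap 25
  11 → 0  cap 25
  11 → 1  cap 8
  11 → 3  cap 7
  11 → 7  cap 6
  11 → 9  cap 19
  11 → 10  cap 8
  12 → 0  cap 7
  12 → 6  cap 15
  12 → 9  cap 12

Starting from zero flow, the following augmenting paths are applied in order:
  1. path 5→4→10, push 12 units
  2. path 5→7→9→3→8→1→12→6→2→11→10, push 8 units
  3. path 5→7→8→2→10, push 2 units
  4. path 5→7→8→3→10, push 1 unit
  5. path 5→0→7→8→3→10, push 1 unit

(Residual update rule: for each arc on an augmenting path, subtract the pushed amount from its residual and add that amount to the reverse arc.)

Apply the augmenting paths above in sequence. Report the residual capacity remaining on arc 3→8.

after path 1 (5→4→10, push 12): res(3,8)=12
after path 2 (5→7→9→3→8→1→12→6→2→11→10, push 8): res(3,8)=4
after path 3 (5→7→8→2→10, push 2): res(3,8)=4
after path 4 (5→7→8→3→10, push 1): res(3,8)=5
after path 5 (5→0→7→8→3→10, push 1): res(3,8)=6

Residual capacity of (3,8): 6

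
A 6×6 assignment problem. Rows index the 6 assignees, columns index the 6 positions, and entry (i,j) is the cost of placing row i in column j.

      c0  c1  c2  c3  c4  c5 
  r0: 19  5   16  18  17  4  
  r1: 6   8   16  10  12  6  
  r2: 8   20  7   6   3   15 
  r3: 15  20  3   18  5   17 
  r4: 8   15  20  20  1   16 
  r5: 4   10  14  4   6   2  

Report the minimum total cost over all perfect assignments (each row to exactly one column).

Minimum assignment cost: 23

optimal assignment: row0→col1 (cost 5), row1→col0 (cost 6), row2→col3 (cost 6), row3→col2 (cost 3), row4→col4 (cost 1), row5→col5 (cost 2)
total = 5 + 6 + 6 + 3 + 1 + 2 = 23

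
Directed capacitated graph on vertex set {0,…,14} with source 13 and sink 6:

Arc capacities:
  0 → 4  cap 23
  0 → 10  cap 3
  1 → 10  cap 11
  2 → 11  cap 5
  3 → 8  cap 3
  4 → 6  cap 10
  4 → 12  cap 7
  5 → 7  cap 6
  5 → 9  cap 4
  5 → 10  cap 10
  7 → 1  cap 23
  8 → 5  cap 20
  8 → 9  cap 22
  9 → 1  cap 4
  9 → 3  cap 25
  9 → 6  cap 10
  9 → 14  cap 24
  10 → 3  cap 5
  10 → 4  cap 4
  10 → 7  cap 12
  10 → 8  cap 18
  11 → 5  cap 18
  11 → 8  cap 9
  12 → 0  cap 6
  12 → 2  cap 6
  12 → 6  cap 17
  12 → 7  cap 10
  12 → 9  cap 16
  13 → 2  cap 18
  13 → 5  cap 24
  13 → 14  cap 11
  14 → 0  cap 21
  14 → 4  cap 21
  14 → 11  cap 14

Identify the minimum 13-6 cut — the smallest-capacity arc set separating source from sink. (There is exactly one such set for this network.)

Min-cut arcs: {(4,6), (4,12), (9,6)} (total capacity 27)

augment #1: 13→5→9→6 push 4
augment #2: 13→14→4→6 push 10
augment #3: 13→14→4→12→6 push 1
augment #4: 13→2→11→8→9→6 push 5
augment #5: 13→5→10→4→12→6 push 4
augment #6: 13→5→10→8→9→6 push 1
augment #7: 13→5→10→8→9→14→4→12→6 push 2
max flow = 27; residual-reachable set from 13 gives S-side
cut edges (S→T): {(4,6), (4,12), (9,6)} total cap 27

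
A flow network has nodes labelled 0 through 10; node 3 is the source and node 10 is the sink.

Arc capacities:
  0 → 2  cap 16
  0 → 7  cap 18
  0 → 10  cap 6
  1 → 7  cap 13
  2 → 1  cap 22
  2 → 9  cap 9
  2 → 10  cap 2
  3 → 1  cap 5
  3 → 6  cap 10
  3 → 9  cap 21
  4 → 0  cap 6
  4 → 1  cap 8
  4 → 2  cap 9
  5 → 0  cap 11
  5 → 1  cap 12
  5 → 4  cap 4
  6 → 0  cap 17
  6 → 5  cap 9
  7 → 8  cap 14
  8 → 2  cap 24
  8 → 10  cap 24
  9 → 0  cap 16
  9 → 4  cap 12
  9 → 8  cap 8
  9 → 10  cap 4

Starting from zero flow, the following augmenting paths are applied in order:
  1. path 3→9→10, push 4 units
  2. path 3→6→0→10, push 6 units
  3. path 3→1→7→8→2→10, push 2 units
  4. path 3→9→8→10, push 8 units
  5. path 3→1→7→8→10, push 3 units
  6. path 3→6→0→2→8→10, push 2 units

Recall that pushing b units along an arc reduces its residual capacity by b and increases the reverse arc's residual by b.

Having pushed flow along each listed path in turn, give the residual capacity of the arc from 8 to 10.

after path 1 (3→9→10, push 4): res(8,10)=24
after path 2 (3→6→0→10, push 6): res(8,10)=24
after path 3 (3→1→7→8→2→10, push 2): res(8,10)=24
after path 4 (3→9→8→10, push 8): res(8,10)=16
after path 5 (3→1→7→8→10, push 3): res(8,10)=13
after path 6 (3→6→0→2→8→10, push 2): res(8,10)=11

Residual capacity of (8,10): 11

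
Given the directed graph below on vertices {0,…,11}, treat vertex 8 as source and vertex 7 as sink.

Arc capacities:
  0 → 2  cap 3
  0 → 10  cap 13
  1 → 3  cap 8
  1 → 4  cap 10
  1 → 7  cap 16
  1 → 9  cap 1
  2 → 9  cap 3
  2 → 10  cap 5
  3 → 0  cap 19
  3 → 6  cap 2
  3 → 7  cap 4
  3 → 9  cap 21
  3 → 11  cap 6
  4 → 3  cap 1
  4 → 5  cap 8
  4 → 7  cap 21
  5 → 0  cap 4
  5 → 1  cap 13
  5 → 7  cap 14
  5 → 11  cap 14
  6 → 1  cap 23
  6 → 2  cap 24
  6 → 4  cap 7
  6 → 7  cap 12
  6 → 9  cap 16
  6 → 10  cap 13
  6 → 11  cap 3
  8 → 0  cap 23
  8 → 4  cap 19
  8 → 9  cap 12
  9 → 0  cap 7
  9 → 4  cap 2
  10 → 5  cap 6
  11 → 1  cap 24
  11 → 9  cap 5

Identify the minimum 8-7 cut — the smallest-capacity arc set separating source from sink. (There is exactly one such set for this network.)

Min-cut arcs: {(8,4), (9,4), (10,5)} (total capacity 27)

augment #1: 8→4→7 push 19
augment #2: 8→9→4→7 push 2
augment #3: 8→0→10→5→7 push 6
max flow = 27; residual-reachable set from 8 gives S-side
cut edges (S→T): {(8,4), (9,4), (10,5)} total cap 27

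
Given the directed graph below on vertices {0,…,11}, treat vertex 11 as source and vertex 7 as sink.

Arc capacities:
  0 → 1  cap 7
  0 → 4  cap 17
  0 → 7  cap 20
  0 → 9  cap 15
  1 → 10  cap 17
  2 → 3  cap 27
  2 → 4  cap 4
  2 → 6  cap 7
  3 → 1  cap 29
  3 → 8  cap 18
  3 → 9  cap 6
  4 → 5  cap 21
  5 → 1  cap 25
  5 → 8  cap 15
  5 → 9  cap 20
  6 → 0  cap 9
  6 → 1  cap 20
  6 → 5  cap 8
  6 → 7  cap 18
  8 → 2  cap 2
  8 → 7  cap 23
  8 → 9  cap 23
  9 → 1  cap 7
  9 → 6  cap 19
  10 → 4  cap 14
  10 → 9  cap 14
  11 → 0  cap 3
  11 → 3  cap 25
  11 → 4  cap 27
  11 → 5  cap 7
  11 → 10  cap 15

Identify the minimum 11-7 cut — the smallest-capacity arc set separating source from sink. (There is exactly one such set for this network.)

Min-cut arcs: {(8,2), (8,7), (9,6), (11,0)} (total capacity 47)

augment #1: 11→0→7 push 3
augment #2: 11→3→8→7 push 18
augment #3: 11→5→8→7 push 5
augment #4: 11→3→9→6→7 push 6
augment #5: 11→5→9→6→7 push 2
augment #6: 11→10→9→6→7 push 10
augment #7: 11→10→9→6→0→7 push 1
augment #8: 11→4→5→8→2→6→0→7 push 2
max flow = 47; residual-reachable set from 11 gives S-side
cut edges (S→T): {(8,2), (8,7), (9,6), (11,0)} total cap 47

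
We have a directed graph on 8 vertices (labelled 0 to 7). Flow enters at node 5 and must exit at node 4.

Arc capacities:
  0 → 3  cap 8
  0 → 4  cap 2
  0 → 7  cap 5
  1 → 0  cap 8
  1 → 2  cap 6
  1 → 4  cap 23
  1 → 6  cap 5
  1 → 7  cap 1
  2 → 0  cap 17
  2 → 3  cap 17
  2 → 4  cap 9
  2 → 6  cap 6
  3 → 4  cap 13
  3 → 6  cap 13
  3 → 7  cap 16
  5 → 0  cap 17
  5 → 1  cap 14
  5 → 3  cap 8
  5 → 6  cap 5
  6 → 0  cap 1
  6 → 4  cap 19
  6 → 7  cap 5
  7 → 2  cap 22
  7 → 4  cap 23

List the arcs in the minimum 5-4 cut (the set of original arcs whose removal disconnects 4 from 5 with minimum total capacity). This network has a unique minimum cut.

Min-cut arcs: {(0,3), (0,4), (0,7), (5,1), (5,3), (5,6)} (total capacity 42)

augment #1: 5→0→4 push 2
augment #2: 5→1→4 push 14
augment #3: 5→3→4 push 8
augment #4: 5→6→4 push 5
augment #5: 5→0→3→4 push 5
augment #6: 5→0→7→4 push 5
augment #7: 5→0→3→6→4 push 3
max flow = 42; residual-reachable set from 5 gives S-side
cut edges (S→T): {(0,3), (0,4), (0,7), (5,1), (5,3), (5,6)} total cap 42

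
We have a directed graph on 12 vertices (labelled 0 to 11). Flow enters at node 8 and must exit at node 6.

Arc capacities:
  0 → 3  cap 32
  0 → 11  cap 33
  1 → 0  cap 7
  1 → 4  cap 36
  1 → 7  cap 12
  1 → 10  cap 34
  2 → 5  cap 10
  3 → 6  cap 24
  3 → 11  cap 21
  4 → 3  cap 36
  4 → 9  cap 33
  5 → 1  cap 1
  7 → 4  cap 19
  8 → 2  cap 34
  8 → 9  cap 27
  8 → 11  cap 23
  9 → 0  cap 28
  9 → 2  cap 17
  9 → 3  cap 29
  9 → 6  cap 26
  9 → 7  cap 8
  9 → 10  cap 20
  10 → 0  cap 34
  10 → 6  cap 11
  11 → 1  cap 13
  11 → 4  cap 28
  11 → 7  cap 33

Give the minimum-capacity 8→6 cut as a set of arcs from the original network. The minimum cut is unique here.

augment #1: 8→9→6 push 26
augment #2: 8→9→3→6 push 1
augment #3: 8→11→1→10→6 push 11
augment #4: 8→11→4→3→6 push 12
augment #5: 8→2→5→1→0→3→6 push 1
max flow = 51; residual-reachable set from 8 gives S-side
cut edges (S→T): {(5,1), (8,9), (8,11)} total cap 51

Min-cut arcs: {(5,1), (8,9), (8,11)} (total capacity 51)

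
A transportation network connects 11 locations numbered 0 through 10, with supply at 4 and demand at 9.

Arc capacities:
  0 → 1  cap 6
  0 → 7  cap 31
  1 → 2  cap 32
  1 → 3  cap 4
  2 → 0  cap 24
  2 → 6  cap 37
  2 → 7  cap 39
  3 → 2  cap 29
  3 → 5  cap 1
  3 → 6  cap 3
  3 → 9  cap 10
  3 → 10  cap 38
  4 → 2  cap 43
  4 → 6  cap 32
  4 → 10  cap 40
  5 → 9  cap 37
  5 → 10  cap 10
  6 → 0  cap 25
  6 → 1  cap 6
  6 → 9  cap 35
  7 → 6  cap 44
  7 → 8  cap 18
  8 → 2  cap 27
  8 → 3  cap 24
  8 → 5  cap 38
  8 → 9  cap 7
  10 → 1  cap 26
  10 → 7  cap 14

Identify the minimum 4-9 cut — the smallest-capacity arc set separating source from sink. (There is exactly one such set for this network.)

augment #1: 4→6→9 push 32
augment #2: 4→2→6→9 push 3
augment #3: 4→2→7→8→9 push 7
augment #4: 4→10→1→3→9 push 4
augment #5: 4→2→7→8→3→9 push 6
augment #6: 4→2→7→8→5→9 push 5
max flow = 57; residual-reachable set from 4 gives S-side
cut edges (S→T): {(1,3), (6,9), (7,8)} total cap 57

Min-cut arcs: {(1,3), (6,9), (7,8)} (total capacity 57)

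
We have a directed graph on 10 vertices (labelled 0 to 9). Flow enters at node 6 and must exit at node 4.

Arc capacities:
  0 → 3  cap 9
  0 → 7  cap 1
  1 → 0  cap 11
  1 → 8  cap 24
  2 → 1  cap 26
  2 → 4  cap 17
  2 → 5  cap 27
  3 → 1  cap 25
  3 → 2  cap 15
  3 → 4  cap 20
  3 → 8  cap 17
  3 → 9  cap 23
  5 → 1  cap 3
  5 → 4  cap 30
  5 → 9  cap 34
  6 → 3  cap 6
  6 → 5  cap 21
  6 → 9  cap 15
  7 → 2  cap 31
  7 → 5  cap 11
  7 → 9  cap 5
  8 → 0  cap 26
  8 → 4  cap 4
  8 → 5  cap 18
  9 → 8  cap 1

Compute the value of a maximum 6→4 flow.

augment #1: 6→3→4 bottleneck 6, total now 6
augment #2: 6→5→4 bottleneck 21, total now 27
augment #3: 6→9→8→4 bottleneck 1, total now 28

Maximum flow value: 28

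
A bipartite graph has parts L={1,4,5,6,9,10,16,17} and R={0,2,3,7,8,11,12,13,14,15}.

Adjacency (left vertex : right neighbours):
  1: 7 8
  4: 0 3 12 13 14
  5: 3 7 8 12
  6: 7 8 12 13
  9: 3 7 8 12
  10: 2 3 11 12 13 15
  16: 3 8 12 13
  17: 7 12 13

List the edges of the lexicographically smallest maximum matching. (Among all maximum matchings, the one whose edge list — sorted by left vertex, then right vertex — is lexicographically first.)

|M| = 7 (so the lex-smallest maximum matching has 7 edges)
process left vertices in ascending order; for each, take the smallest-labelled available neighbour that still permits 7 edges overall, or leave it unmatched if none does
lex-smallest matching: {1-7, 4-0, 5-3, 6-8, 9-12, 10-2, 16-13}

Lex-smallest maximum matching: {(1,7), (4,0), (5,3), (6,8), (9,12), (10,2), (16,13)}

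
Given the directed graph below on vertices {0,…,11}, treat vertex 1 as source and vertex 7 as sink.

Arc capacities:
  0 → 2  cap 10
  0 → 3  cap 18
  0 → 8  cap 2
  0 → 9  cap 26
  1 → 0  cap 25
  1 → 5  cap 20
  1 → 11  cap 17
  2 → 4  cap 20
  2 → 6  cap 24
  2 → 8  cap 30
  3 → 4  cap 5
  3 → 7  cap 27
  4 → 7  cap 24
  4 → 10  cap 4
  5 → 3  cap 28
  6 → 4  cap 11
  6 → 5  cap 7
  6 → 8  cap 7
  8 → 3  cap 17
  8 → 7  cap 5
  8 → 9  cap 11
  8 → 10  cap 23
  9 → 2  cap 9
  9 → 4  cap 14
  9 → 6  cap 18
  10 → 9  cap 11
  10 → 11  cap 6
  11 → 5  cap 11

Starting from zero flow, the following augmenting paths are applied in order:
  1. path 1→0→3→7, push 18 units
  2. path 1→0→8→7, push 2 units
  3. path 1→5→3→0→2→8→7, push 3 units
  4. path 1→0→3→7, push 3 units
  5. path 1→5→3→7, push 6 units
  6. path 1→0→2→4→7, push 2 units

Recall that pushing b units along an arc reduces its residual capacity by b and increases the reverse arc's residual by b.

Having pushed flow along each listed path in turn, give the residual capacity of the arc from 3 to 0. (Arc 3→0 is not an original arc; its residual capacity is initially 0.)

after path 1 (1→0→3→7, push 18): res(3,0)=18
after path 2 (1→0→8→7, push 2): res(3,0)=18
after path 3 (1→5→3→0→2→8→7, push 3): res(3,0)=15
after path 4 (1→0→3→7, push 3): res(3,0)=18
after path 5 (1→5→3→7, push 6): res(3,0)=18
after path 6 (1→0→2→4→7, push 2): res(3,0)=18

Residual capacity of (3,0): 18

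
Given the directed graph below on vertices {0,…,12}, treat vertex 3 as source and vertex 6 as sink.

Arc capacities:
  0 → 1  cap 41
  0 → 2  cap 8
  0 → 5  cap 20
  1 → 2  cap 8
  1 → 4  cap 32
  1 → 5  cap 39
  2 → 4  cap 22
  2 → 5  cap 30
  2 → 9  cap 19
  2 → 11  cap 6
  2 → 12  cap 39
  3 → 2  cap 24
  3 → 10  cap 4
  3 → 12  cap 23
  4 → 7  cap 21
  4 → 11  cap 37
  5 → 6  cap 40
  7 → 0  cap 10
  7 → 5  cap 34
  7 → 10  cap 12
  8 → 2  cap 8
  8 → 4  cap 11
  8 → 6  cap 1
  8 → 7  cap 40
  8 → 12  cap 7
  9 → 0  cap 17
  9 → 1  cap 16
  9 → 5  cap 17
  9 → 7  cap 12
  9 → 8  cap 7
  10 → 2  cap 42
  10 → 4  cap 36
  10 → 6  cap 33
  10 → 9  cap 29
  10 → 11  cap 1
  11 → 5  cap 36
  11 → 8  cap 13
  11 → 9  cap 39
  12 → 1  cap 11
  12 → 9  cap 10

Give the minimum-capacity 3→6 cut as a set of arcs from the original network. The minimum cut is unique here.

augment #1: 3→10→6 push 4
augment #2: 3→2→5→6 push 24
augment #3: 3→12→1→5→6 push 11
augment #4: 3→12→9→5→6 push 5
augment #5: 3→12→9→8→6 push 1
augment #6: 3→12→9→7→10→6 push 4
max flow = 49; residual-reachable set from 3 gives S-side
cut edges (S→T): {(3,2), (3,10), (12,1), (12,9)} total cap 49

Min-cut arcs: {(3,2), (3,10), (12,1), (12,9)} (total capacity 49)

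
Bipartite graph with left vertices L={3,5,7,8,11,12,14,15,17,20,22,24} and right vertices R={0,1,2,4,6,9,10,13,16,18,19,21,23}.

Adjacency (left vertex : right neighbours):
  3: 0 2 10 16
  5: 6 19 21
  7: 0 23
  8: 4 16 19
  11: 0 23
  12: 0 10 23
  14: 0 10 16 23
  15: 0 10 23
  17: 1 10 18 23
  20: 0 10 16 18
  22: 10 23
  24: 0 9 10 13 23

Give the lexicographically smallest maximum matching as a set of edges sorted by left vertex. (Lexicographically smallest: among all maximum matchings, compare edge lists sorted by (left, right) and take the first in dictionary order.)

Lex-smallest maximum matching: {(3,2), (5,6), (7,0), (8,4), (11,23), (12,10), (14,16), (17,1), (20,18), (24,9)}

|M| = 10 (so the lex-smallest maximum matching has 10 edges)
process left vertices in ascending order; for each, take the smallest-labelled available neighbour that still permits 10 edges overall, or leave it unmatched if none does
lex-smallest matching: {3-2, 5-6, 7-0, 8-4, 11-23, 12-10, 14-16, 17-1, 20-18, 24-9}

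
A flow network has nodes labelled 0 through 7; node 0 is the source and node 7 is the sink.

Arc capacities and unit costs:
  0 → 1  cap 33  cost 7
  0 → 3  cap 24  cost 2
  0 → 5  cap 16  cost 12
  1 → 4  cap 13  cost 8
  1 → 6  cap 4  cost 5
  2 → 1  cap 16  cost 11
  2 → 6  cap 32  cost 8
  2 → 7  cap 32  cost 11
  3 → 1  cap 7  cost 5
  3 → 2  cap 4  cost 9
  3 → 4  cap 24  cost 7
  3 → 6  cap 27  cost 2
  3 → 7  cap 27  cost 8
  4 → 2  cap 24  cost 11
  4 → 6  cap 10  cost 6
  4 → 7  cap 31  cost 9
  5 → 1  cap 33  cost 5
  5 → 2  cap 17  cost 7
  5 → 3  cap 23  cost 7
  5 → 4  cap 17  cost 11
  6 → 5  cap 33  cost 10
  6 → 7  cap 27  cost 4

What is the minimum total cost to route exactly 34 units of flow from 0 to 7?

Minimum cost for 34 units: 402

shortest-cost path #1: 0→3→6→7 push 24 @ unit cost 8 (adds 192)
shortest-cost path #2: 0→1→6→7 push 3 @ unit cost 16 (adds 48)
shortest-cost path #3: 0→1→6→3→7 push 1 @ unit cost 18 (adds 18)
shortest-cost path #4: 0→1→4→7 push 6 @ unit cost 24 (adds 144)
total cost = 402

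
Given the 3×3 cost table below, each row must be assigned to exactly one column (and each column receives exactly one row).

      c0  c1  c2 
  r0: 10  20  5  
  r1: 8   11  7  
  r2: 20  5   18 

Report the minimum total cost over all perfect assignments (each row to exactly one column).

Minimum assignment cost: 18

optimal assignment: row0→col2 (cost 5), row1→col0 (cost 8), row2→col1 (cost 5)
total = 5 + 8 + 5 = 18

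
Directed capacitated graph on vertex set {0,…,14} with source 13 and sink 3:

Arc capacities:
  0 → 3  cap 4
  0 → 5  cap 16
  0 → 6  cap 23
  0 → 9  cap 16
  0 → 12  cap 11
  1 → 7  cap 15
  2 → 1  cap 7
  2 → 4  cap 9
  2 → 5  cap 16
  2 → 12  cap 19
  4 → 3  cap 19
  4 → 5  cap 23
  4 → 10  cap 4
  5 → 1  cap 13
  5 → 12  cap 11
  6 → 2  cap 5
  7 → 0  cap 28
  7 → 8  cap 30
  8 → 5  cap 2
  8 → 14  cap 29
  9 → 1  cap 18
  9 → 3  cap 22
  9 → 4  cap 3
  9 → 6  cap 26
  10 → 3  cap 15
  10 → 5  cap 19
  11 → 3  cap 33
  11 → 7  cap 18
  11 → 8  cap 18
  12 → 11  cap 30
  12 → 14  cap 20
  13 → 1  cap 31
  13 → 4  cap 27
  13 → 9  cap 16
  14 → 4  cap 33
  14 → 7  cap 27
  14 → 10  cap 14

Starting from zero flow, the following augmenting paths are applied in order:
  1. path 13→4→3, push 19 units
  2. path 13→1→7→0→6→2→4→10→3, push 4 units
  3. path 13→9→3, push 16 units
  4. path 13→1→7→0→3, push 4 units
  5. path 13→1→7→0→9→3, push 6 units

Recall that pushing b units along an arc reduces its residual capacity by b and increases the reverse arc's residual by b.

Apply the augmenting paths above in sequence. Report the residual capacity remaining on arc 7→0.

Residual capacity of (7,0): 14

after path 1 (13→4→3, push 19): res(7,0)=28
after path 2 (13→1→7→0→6→2→4→10→3, push 4): res(7,0)=24
after path 3 (13→9→3, push 16): res(7,0)=24
after path 4 (13→1→7→0→3, push 4): res(7,0)=20
after path 5 (13→1→7→0→9→3, push 6): res(7,0)=14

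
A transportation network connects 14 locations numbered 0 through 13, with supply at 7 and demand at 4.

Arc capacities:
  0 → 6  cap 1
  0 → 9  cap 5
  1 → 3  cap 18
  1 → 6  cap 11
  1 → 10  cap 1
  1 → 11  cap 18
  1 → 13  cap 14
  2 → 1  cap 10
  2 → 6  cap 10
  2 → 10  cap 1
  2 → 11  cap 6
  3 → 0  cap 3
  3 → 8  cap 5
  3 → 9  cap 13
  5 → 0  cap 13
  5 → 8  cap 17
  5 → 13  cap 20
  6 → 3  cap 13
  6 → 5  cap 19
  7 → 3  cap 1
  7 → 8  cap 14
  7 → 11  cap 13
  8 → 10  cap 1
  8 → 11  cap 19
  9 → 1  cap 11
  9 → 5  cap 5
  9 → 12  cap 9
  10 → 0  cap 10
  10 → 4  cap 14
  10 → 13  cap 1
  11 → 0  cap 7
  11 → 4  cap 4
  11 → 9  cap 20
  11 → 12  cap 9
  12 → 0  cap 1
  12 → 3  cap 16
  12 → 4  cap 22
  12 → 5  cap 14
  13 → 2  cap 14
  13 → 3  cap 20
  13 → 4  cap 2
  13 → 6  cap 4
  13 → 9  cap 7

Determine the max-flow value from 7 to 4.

augment #1: 7→11→4 bottleneck 4, total now 4
augment #2: 7→8→10→4 bottleneck 1, total now 5
augment #3: 7→11→12→4 bottleneck 9, total now 14
augment #4: 7→3→9→12→4 bottleneck 1, total now 15
augment #5: 7→8→11→9→12→4 bottleneck 8, total now 23
augment #6: 7→8→11→9→1→10→4 bottleneck 1, total now 24
augment #7: 7→8→11→9→1→13→4 bottleneck 2, total now 26
augment #8: 7→8→11→9→1→13→2→10→4 bottleneck 1, total now 27

Maximum flow value: 27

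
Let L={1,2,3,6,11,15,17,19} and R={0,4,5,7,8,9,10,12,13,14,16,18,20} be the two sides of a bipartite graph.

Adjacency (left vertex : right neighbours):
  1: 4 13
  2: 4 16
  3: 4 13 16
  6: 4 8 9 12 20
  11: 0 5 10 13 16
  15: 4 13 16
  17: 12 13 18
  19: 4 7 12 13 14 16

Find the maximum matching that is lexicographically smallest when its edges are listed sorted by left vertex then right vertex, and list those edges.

|M| = 7 (so the lex-smallest maximum matching has 7 edges)
process left vertices in ascending order; for each, take the smallest-labelled available neighbour that still permits 7 edges overall, or leave it unmatched if none does
lex-smallest matching: {1-4, 2-16, 3-13, 6-8, 11-0, 17-12, 19-7}

Lex-smallest maximum matching: {(1,4), (2,16), (3,13), (6,8), (11,0), (17,12), (19,7)}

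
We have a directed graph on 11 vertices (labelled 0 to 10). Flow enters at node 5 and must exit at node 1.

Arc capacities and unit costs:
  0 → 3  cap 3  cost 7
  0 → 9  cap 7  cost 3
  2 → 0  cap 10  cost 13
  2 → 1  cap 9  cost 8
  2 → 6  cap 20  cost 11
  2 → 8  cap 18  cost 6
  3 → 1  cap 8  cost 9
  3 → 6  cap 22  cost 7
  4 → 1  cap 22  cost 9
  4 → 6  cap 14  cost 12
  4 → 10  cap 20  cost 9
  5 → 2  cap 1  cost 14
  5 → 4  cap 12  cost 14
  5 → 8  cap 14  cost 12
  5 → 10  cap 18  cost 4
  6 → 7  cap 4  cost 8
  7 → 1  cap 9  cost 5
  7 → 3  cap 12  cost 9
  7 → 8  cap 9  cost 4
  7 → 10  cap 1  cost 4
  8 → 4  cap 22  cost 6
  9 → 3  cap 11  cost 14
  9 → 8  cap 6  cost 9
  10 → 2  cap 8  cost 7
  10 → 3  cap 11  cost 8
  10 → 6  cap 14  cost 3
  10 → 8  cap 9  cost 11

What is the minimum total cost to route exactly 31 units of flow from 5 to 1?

Minimum cost for 31 units: 656

shortest-cost path #1: 5→10→2→1 push 8 @ unit cost 19 (adds 152)
shortest-cost path #2: 5→10→6→7→1 push 4 @ unit cost 20 (adds 80)
shortest-cost path #3: 5→10→3→1 push 6 @ unit cost 21 (adds 126)
shortest-cost path #4: 5→2→1 push 1 @ unit cost 22 (adds 22)
shortest-cost path #5: 5→4→1 push 12 @ unit cost 23 (adds 276)
total cost = 656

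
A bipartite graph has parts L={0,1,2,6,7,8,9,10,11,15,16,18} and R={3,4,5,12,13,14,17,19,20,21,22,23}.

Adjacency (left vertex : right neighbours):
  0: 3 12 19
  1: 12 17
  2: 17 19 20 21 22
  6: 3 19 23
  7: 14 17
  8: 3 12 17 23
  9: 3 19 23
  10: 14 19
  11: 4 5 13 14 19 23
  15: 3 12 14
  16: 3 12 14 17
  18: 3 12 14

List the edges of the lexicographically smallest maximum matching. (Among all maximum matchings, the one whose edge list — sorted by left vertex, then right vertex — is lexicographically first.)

Lex-smallest maximum matching: {(0,3), (1,12), (2,20), (6,19), (7,14), (8,17), (9,23), (11,4)}

|M| = 8 (so the lex-smallest maximum matching has 8 edges)
process left vertices in ascending order; for each, take the smallest-labelled available neighbour that still permits 8 edges overall, or leave it unmatched if none does
lex-smallest matching: {0-3, 1-12, 2-20, 6-19, 7-14, 8-17, 9-23, 11-4}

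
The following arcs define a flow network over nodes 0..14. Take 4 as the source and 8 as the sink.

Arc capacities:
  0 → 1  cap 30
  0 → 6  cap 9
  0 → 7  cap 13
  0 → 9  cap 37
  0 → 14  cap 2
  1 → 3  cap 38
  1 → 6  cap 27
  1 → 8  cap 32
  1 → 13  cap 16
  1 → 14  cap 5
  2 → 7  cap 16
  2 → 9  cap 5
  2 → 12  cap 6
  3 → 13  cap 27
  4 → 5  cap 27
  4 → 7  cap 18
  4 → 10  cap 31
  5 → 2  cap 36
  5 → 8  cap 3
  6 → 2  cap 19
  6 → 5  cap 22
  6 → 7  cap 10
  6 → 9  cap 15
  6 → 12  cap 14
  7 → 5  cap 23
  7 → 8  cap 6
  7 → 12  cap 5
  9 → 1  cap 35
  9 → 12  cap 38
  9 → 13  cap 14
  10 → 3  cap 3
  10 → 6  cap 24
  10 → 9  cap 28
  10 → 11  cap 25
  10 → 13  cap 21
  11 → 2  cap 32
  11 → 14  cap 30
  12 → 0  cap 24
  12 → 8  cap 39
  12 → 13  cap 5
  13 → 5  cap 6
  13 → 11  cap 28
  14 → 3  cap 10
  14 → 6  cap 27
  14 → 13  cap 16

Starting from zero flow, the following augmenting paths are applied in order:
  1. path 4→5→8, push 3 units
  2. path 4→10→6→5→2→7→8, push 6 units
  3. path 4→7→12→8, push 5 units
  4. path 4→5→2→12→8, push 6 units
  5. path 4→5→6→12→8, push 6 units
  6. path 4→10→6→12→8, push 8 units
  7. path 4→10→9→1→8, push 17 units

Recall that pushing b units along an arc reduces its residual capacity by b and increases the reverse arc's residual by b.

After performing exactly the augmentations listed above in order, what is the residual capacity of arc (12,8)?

after path 1 (4→5→8, push 3): res(12,8)=39
after path 2 (4→10→6→5→2→7→8, push 6): res(12,8)=39
after path 3 (4→7→12→8, push 5): res(12,8)=34
after path 4 (4→5→2→12→8, push 6): res(12,8)=28
after path 5 (4→5→6→12→8, push 6): res(12,8)=22
after path 6 (4→10→6→12→8, push 8): res(12,8)=14
after path 7 (4→10→9→1→8, push 17): res(12,8)=14

Residual capacity of (12,8): 14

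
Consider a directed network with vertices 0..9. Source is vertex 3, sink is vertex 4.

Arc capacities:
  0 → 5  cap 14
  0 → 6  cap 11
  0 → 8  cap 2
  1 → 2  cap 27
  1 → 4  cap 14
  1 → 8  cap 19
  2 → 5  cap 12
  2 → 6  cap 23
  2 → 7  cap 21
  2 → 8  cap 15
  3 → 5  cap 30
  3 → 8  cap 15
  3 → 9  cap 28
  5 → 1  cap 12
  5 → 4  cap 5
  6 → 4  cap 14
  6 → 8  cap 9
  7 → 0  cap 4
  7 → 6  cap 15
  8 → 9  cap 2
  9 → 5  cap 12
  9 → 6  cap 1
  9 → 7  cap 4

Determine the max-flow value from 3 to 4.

Maximum flow value: 22

augment #1: 3→5→4 bottleneck 5, total now 5
augment #2: 3→5→1→4 bottleneck 12, total now 17
augment #3: 3→9→6→4 bottleneck 1, total now 18
augment #4: 3→9→7→6→4 bottleneck 4, total now 22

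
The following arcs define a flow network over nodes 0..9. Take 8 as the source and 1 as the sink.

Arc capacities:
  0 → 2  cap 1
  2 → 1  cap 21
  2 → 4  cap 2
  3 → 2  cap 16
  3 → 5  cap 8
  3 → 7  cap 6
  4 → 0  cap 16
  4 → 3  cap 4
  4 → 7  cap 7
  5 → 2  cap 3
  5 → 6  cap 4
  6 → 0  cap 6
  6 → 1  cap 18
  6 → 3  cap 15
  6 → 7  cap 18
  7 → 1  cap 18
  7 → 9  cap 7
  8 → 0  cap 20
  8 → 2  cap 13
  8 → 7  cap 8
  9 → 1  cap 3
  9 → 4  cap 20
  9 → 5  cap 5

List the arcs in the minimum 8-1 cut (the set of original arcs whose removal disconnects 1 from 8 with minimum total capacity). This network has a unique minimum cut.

Min-cut arcs: {(0,2), (8,2), (8,7)} (total capacity 22)

augment #1: 8→2→1 push 13
augment #2: 8→7→1 push 8
augment #3: 8→0→2→1 push 1
max flow = 22; residual-reachable set from 8 gives S-side
cut edges (S→T): {(0,2), (8,2), (8,7)} total cap 22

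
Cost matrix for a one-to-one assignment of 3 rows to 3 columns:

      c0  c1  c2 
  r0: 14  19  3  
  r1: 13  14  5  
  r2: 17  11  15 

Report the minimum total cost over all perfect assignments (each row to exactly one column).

optimal assignment: row0→col2 (cost 3), row1→col0 (cost 13), row2→col1 (cost 11)
total = 3 + 13 + 11 = 27

Minimum assignment cost: 27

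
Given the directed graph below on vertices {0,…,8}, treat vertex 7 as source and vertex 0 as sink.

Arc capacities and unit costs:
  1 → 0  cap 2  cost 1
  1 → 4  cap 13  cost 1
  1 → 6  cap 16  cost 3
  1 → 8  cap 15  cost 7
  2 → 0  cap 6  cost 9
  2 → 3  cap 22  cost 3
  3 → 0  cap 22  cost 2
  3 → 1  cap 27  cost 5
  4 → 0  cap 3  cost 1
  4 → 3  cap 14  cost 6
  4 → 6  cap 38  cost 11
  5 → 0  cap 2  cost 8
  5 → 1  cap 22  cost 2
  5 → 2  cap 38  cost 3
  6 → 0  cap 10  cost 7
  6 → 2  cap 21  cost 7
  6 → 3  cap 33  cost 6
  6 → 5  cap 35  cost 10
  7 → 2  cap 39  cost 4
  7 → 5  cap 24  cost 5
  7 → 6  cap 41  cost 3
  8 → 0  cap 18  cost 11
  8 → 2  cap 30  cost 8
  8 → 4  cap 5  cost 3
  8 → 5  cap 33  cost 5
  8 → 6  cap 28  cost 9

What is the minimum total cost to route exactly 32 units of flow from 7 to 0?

shortest-cost path #1: 7→5→1→0 push 2 @ unit cost 8 (adds 16)
shortest-cost path #2: 7→2→3→0 push 22 @ unit cost 9 (adds 198)
shortest-cost path #3: 7→5→1→4→0 push 3 @ unit cost 9 (adds 27)
shortest-cost path #4: 7→6→0 push 5 @ unit cost 10 (adds 50)
total cost = 291

Minimum cost for 32 units: 291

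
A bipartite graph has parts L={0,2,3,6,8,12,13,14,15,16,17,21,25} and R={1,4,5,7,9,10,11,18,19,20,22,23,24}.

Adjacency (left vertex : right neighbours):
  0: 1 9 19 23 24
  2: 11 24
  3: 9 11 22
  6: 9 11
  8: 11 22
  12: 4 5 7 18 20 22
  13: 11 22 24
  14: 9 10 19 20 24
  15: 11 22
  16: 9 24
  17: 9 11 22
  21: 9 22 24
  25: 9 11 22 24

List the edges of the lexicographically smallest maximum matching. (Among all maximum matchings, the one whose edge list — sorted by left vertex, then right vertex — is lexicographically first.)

Lex-smallest maximum matching: {(0,1), (2,11), (3,9), (8,22), (12,4), (13,24), (14,10)}

|M| = 7 (so the lex-smallest maximum matching has 7 edges)
process left vertices in ascending order; for each, take the smallest-labelled available neighbour that still permits 7 edges overall, or leave it unmatched if none does
lex-smallest matching: {0-1, 2-11, 3-9, 8-22, 12-4, 13-24, 14-10}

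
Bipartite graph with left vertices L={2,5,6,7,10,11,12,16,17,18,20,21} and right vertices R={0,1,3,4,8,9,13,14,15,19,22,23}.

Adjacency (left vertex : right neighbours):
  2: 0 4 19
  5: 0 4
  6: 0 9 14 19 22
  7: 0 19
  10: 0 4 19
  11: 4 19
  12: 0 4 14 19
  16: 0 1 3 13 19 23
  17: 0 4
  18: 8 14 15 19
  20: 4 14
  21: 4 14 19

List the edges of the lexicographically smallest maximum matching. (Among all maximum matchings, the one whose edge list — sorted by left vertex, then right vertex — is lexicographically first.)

|M| = 7 (so the lex-smallest maximum matching has 7 edges)
process left vertices in ascending order; for each, take the smallest-labelled available neighbour that still permits 7 edges overall, or leave it unmatched if none does
lex-smallest matching: {2-0, 5-4, 6-9, 7-19, 12-14, 16-1, 18-8}

Lex-smallest maximum matching: {(2,0), (5,4), (6,9), (7,19), (12,14), (16,1), (18,8)}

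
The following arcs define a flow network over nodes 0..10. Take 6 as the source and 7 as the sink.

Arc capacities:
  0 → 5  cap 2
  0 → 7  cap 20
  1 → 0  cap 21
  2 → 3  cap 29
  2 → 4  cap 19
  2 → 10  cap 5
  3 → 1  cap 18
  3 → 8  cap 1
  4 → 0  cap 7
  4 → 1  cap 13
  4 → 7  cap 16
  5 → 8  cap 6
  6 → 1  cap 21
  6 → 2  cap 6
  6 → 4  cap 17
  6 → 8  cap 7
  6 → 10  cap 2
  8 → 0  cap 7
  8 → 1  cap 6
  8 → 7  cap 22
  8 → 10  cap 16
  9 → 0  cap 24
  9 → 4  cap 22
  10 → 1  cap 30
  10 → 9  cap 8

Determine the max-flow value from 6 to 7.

augment #1: 6→4→7 bottleneck 16, total now 16
augment #2: 6→8→7 bottleneck 7, total now 23
augment #3: 6→1→0→7 bottleneck 20, total now 43
augment #4: 6→2→3→8→7 bottleneck 1, total now 44
augment #5: 6→1→0→5→8→7 bottleneck 1, total now 45
augment #6: 6→4→0→5→8→7 bottleneck 1, total now 46

Maximum flow value: 46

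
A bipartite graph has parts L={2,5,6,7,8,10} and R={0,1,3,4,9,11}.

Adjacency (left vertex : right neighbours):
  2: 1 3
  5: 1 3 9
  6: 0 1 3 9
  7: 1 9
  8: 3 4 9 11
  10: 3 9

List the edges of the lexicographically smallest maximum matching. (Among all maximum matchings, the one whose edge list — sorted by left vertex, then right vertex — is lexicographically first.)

|M| = 5 (so the lex-smallest maximum matching has 5 edges)
process left vertices in ascending order; for each, take the smallest-labelled available neighbour that still permits 5 edges overall, or leave it unmatched if none does
lex-smallest matching: {2-1, 5-3, 6-0, 7-9, 8-4}

Lex-smallest maximum matching: {(2,1), (5,3), (6,0), (7,9), (8,4)}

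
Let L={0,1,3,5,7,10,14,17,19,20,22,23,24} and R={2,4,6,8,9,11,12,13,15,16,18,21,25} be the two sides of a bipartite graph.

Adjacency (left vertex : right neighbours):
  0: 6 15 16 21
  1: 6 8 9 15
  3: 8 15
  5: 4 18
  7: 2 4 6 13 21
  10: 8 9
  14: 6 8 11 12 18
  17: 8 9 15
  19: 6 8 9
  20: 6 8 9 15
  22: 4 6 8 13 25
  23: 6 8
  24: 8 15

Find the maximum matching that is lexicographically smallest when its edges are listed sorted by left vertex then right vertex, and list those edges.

|M| = 9 (so the lex-smallest maximum matching has 9 edges)
process left vertices in ascending order; for each, take the smallest-labelled available neighbour that still permits 9 edges overall, or leave it unmatched if none does
lex-smallest matching: {0-16, 1-6, 3-8, 5-4, 7-2, 10-9, 14-11, 17-15, 22-13}

Lex-smallest maximum matching: {(0,16), (1,6), (3,8), (5,4), (7,2), (10,9), (14,11), (17,15), (22,13)}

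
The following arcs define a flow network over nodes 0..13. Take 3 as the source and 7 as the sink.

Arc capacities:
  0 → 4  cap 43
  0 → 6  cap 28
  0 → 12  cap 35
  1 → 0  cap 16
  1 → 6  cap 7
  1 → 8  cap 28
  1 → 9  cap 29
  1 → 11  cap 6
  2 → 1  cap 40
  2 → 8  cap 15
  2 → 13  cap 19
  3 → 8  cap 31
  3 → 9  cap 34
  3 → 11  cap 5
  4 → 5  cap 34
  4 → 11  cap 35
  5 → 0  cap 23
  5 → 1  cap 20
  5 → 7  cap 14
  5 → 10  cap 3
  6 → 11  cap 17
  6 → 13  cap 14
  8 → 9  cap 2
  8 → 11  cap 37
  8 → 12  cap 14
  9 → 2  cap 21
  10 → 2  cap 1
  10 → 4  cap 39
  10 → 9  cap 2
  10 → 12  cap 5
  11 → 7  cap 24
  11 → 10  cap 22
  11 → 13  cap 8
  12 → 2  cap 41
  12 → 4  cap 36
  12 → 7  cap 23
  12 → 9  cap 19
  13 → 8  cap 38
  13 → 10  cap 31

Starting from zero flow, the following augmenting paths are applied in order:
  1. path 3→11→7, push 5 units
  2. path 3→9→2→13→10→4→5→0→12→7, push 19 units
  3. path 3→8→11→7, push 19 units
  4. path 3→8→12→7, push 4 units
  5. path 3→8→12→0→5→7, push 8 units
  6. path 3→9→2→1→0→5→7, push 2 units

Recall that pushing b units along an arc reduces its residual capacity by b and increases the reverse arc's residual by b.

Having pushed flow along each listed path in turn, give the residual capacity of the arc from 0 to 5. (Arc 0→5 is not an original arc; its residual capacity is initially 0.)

after path 1 (3→11→7, push 5): res(0,5)=0
after path 2 (3→9→2→13→10→4→5→0→12→7, push 19): res(0,5)=19
after path 3 (3→8→11→7, push 19): res(0,5)=19
after path 4 (3→8→12→7, push 4): res(0,5)=19
after path 5 (3→8→12→0→5→7, push 8): res(0,5)=11
after path 6 (3→9→2→1→0→5→7, push 2): res(0,5)=9

Residual capacity of (0,5): 9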